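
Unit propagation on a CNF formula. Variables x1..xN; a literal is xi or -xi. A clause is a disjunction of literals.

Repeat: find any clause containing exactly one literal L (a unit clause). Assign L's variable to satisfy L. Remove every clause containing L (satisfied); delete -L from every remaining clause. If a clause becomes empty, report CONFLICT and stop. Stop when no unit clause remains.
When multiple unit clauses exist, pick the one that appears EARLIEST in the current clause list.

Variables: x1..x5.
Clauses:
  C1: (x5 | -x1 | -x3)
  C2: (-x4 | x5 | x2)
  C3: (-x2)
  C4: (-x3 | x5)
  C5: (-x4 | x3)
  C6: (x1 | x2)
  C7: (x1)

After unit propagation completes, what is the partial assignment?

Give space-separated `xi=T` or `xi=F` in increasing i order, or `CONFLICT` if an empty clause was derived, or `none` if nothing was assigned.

unit clause [-2] forces x2=F; simplify:
  drop 2 from [-4, 5, 2] -> [-4, 5]
  drop 2 from [1, 2] -> [1]
  satisfied 1 clause(s); 6 remain; assigned so far: [2]
unit clause [1] forces x1=T; simplify:
  drop -1 from [5, -1, -3] -> [5, -3]
  satisfied 2 clause(s); 4 remain; assigned so far: [1, 2]

Answer: x1=T x2=F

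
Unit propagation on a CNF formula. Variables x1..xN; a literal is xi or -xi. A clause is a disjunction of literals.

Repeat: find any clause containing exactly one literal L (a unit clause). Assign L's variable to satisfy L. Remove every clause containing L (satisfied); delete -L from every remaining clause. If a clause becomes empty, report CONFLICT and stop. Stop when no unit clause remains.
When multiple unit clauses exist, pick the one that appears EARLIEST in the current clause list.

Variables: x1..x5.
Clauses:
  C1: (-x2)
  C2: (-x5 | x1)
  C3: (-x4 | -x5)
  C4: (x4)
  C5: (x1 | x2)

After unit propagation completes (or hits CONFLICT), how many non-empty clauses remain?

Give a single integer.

Answer: 0

Derivation:
unit clause [-2] forces x2=F; simplify:
  drop 2 from [1, 2] -> [1]
  satisfied 1 clause(s); 4 remain; assigned so far: [2]
unit clause [4] forces x4=T; simplify:
  drop -4 from [-4, -5] -> [-5]
  satisfied 1 clause(s); 3 remain; assigned so far: [2, 4]
unit clause [-5] forces x5=F; simplify:
  satisfied 2 clause(s); 1 remain; assigned so far: [2, 4, 5]
unit clause [1] forces x1=T; simplify:
  satisfied 1 clause(s); 0 remain; assigned so far: [1, 2, 4, 5]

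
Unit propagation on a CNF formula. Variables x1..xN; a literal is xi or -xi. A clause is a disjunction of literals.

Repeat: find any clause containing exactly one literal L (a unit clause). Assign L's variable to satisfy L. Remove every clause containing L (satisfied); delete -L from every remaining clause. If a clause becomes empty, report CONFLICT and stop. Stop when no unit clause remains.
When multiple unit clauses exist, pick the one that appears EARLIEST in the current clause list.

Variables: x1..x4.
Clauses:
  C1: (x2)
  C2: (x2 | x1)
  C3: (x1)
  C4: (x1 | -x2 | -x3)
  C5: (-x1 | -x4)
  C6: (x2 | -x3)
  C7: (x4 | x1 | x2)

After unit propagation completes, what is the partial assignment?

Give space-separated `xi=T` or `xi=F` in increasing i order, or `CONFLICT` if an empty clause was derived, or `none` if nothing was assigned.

unit clause [2] forces x2=T; simplify:
  drop -2 from [1, -2, -3] -> [1, -3]
  satisfied 4 clause(s); 3 remain; assigned so far: [2]
unit clause [1] forces x1=T; simplify:
  drop -1 from [-1, -4] -> [-4]
  satisfied 2 clause(s); 1 remain; assigned so far: [1, 2]
unit clause [-4] forces x4=F; simplify:
  satisfied 1 clause(s); 0 remain; assigned so far: [1, 2, 4]

Answer: x1=T x2=T x4=F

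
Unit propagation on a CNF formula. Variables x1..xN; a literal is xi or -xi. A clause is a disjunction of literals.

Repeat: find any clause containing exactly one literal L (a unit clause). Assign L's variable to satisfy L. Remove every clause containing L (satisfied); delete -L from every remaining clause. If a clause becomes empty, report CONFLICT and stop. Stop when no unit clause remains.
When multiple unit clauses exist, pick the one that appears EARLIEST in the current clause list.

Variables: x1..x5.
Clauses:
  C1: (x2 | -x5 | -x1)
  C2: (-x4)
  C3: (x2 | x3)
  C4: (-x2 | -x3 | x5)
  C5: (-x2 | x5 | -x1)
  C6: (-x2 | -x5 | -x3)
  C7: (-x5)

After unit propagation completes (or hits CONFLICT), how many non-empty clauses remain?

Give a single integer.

unit clause [-4] forces x4=F; simplify:
  satisfied 1 clause(s); 6 remain; assigned so far: [4]
unit clause [-5] forces x5=F; simplify:
  drop 5 from [-2, -3, 5] -> [-2, -3]
  drop 5 from [-2, 5, -1] -> [-2, -1]
  satisfied 3 clause(s); 3 remain; assigned so far: [4, 5]

Answer: 3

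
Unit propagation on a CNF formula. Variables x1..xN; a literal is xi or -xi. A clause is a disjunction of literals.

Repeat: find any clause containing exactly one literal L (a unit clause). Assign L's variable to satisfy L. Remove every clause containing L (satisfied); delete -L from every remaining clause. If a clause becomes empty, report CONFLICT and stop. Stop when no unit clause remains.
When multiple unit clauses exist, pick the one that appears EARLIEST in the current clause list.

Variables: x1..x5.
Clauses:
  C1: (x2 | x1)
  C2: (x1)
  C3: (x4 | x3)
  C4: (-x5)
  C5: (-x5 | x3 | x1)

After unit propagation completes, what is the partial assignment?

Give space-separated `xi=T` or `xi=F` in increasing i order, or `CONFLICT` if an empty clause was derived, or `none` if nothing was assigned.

unit clause [1] forces x1=T; simplify:
  satisfied 3 clause(s); 2 remain; assigned so far: [1]
unit clause [-5] forces x5=F; simplify:
  satisfied 1 clause(s); 1 remain; assigned so far: [1, 5]

Answer: x1=T x5=F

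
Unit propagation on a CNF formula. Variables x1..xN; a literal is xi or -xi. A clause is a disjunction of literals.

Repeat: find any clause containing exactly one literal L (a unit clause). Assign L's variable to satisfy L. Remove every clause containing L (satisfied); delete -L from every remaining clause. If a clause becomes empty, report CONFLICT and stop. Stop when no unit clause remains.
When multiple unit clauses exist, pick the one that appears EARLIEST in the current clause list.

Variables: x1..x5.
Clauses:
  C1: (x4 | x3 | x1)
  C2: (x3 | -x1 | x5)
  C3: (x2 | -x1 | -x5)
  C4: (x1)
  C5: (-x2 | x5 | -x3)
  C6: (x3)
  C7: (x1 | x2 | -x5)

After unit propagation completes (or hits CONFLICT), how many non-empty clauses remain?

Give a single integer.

Answer: 2

Derivation:
unit clause [1] forces x1=T; simplify:
  drop -1 from [3, -1, 5] -> [3, 5]
  drop -1 from [2, -1, -5] -> [2, -5]
  satisfied 3 clause(s); 4 remain; assigned so far: [1]
unit clause [3] forces x3=T; simplify:
  drop -3 from [-2, 5, -3] -> [-2, 5]
  satisfied 2 clause(s); 2 remain; assigned so far: [1, 3]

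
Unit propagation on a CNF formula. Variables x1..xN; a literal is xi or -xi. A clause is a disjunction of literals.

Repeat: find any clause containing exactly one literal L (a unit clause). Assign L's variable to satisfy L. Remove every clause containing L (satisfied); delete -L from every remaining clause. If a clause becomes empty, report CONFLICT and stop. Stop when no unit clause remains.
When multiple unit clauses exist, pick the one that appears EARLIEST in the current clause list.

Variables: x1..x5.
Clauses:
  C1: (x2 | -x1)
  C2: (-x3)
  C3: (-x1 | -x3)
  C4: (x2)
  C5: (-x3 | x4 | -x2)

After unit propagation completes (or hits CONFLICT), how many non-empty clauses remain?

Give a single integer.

unit clause [-3] forces x3=F; simplify:
  satisfied 3 clause(s); 2 remain; assigned so far: [3]
unit clause [2] forces x2=T; simplify:
  satisfied 2 clause(s); 0 remain; assigned so far: [2, 3]

Answer: 0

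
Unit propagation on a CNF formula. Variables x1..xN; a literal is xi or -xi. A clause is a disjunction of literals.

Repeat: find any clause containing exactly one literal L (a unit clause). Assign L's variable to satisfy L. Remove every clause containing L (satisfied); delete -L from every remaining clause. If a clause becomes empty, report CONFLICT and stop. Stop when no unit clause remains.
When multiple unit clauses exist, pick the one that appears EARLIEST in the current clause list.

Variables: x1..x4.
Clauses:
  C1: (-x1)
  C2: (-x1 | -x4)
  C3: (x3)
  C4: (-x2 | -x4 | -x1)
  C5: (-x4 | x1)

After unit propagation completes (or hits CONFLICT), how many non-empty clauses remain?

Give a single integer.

Answer: 0

Derivation:
unit clause [-1] forces x1=F; simplify:
  drop 1 from [-4, 1] -> [-4]
  satisfied 3 clause(s); 2 remain; assigned so far: [1]
unit clause [3] forces x3=T; simplify:
  satisfied 1 clause(s); 1 remain; assigned so far: [1, 3]
unit clause [-4] forces x4=F; simplify:
  satisfied 1 clause(s); 0 remain; assigned so far: [1, 3, 4]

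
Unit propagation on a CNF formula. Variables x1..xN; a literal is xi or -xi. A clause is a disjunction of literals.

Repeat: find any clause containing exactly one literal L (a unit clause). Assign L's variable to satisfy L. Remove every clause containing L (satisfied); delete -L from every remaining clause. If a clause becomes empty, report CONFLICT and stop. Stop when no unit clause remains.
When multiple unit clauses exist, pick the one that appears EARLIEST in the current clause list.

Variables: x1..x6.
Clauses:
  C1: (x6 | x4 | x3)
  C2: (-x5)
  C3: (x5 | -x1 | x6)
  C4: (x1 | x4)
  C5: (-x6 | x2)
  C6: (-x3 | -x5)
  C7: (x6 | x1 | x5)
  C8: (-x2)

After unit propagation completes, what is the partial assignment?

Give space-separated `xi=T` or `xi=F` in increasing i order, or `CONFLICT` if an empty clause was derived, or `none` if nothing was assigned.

Answer: CONFLICT

Derivation:
unit clause [-5] forces x5=F; simplify:
  drop 5 from [5, -1, 6] -> [-1, 6]
  drop 5 from [6, 1, 5] -> [6, 1]
  satisfied 2 clause(s); 6 remain; assigned so far: [5]
unit clause [-2] forces x2=F; simplify:
  drop 2 from [-6, 2] -> [-6]
  satisfied 1 clause(s); 5 remain; assigned so far: [2, 5]
unit clause [-6] forces x6=F; simplify:
  drop 6 from [6, 4, 3] -> [4, 3]
  drop 6 from [-1, 6] -> [-1]
  drop 6 from [6, 1] -> [1]
  satisfied 1 clause(s); 4 remain; assigned so far: [2, 5, 6]
unit clause [-1] forces x1=F; simplify:
  drop 1 from [1, 4] -> [4]
  drop 1 from [1] -> [] (empty!)
  satisfied 1 clause(s); 3 remain; assigned so far: [1, 2, 5, 6]
CONFLICT (empty clause)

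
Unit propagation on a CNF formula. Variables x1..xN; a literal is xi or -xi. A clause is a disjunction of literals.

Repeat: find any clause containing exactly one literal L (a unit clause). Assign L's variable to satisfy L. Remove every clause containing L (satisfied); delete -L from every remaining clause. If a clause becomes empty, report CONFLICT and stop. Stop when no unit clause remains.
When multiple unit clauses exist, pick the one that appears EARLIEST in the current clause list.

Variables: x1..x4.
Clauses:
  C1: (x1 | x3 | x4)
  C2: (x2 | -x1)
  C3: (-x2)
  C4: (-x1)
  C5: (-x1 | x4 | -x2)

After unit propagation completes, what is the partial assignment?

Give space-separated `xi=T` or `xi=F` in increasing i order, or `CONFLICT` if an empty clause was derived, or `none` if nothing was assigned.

unit clause [-2] forces x2=F; simplify:
  drop 2 from [2, -1] -> [-1]
  satisfied 2 clause(s); 3 remain; assigned so far: [2]
unit clause [-1] forces x1=F; simplify:
  drop 1 from [1, 3, 4] -> [3, 4]
  satisfied 2 clause(s); 1 remain; assigned so far: [1, 2]

Answer: x1=F x2=F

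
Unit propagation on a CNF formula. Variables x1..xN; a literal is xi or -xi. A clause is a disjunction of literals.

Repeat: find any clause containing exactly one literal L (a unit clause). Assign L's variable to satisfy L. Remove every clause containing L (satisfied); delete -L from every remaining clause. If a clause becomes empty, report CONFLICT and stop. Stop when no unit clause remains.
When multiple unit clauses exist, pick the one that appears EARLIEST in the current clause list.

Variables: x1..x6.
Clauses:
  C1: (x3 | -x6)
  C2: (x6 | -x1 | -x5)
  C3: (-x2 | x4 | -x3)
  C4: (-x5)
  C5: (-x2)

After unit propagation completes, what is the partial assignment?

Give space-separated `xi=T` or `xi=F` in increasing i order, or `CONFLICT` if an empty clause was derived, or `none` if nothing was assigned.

unit clause [-5] forces x5=F; simplify:
  satisfied 2 clause(s); 3 remain; assigned so far: [5]
unit clause [-2] forces x2=F; simplify:
  satisfied 2 clause(s); 1 remain; assigned so far: [2, 5]

Answer: x2=F x5=F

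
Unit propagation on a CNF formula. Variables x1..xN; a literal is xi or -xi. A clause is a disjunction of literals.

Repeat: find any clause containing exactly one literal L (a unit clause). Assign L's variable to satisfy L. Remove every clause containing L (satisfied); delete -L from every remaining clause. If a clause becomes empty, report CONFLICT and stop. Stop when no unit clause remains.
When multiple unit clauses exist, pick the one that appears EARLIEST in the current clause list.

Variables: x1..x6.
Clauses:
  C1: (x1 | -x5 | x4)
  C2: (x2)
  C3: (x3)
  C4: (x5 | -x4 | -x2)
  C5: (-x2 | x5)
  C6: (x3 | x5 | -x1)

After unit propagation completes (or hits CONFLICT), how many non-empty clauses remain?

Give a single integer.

unit clause [2] forces x2=T; simplify:
  drop -2 from [5, -4, -2] -> [5, -4]
  drop -2 from [-2, 5] -> [5]
  satisfied 1 clause(s); 5 remain; assigned so far: [2]
unit clause [3] forces x3=T; simplify:
  satisfied 2 clause(s); 3 remain; assigned so far: [2, 3]
unit clause [5] forces x5=T; simplify:
  drop -5 from [1, -5, 4] -> [1, 4]
  satisfied 2 clause(s); 1 remain; assigned so far: [2, 3, 5]

Answer: 1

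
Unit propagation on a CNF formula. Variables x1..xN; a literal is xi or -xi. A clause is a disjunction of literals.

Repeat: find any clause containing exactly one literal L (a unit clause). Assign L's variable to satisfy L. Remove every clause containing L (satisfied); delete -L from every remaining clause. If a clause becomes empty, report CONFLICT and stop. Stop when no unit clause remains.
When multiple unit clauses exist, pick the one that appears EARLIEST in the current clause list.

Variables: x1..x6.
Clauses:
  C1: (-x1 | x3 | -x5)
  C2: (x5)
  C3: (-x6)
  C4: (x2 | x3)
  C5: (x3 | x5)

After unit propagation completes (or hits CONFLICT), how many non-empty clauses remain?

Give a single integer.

Answer: 2

Derivation:
unit clause [5] forces x5=T; simplify:
  drop -5 from [-1, 3, -5] -> [-1, 3]
  satisfied 2 clause(s); 3 remain; assigned so far: [5]
unit clause [-6] forces x6=F; simplify:
  satisfied 1 clause(s); 2 remain; assigned so far: [5, 6]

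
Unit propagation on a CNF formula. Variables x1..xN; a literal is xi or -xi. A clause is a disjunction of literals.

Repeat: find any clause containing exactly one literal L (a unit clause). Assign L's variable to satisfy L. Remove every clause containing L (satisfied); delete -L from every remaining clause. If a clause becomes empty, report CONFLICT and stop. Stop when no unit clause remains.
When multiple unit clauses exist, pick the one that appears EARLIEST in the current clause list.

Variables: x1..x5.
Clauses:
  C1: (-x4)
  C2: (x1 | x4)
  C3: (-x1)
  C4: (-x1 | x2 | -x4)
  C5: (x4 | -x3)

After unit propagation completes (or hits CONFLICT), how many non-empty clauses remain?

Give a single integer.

unit clause [-4] forces x4=F; simplify:
  drop 4 from [1, 4] -> [1]
  drop 4 from [4, -3] -> [-3]
  satisfied 2 clause(s); 3 remain; assigned so far: [4]
unit clause [1] forces x1=T; simplify:
  drop -1 from [-1] -> [] (empty!)
  satisfied 1 clause(s); 2 remain; assigned so far: [1, 4]
CONFLICT (empty clause)

Answer: 1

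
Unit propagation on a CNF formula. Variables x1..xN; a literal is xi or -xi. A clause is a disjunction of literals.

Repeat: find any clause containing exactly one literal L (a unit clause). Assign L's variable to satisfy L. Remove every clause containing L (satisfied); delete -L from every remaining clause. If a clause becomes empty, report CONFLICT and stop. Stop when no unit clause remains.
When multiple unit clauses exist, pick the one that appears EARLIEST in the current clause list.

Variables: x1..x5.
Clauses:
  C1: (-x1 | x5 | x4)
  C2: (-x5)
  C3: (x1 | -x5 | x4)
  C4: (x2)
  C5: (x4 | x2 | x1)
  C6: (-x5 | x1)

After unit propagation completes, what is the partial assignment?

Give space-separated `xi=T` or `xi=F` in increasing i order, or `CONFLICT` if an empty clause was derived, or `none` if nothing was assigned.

unit clause [-5] forces x5=F; simplify:
  drop 5 from [-1, 5, 4] -> [-1, 4]
  satisfied 3 clause(s); 3 remain; assigned so far: [5]
unit clause [2] forces x2=T; simplify:
  satisfied 2 clause(s); 1 remain; assigned so far: [2, 5]

Answer: x2=T x5=F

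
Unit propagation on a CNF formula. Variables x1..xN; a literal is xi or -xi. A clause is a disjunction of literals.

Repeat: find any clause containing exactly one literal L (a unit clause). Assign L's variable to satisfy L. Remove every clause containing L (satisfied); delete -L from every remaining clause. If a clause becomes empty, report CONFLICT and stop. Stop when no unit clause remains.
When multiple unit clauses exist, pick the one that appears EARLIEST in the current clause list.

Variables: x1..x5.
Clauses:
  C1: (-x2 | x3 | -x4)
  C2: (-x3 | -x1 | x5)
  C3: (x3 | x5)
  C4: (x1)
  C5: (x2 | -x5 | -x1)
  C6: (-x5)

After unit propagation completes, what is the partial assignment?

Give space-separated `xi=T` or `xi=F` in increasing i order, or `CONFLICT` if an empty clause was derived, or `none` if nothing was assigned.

Answer: CONFLICT

Derivation:
unit clause [1] forces x1=T; simplify:
  drop -1 from [-3, -1, 5] -> [-3, 5]
  drop -1 from [2, -5, -1] -> [2, -5]
  satisfied 1 clause(s); 5 remain; assigned so far: [1]
unit clause [-5] forces x5=F; simplify:
  drop 5 from [-3, 5] -> [-3]
  drop 5 from [3, 5] -> [3]
  satisfied 2 clause(s); 3 remain; assigned so far: [1, 5]
unit clause [-3] forces x3=F; simplify:
  drop 3 from [-2, 3, -4] -> [-2, -4]
  drop 3 from [3] -> [] (empty!)
  satisfied 1 clause(s); 2 remain; assigned so far: [1, 3, 5]
CONFLICT (empty clause)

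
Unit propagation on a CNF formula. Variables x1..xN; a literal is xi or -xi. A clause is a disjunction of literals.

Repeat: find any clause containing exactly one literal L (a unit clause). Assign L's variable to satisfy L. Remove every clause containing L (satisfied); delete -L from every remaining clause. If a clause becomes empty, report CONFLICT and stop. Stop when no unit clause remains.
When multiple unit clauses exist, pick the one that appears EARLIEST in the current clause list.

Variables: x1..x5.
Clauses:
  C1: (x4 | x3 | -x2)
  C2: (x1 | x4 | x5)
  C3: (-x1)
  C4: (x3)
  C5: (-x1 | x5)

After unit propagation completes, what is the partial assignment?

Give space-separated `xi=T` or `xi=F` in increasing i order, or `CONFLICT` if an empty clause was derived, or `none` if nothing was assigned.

unit clause [-1] forces x1=F; simplify:
  drop 1 from [1, 4, 5] -> [4, 5]
  satisfied 2 clause(s); 3 remain; assigned so far: [1]
unit clause [3] forces x3=T; simplify:
  satisfied 2 clause(s); 1 remain; assigned so far: [1, 3]

Answer: x1=F x3=T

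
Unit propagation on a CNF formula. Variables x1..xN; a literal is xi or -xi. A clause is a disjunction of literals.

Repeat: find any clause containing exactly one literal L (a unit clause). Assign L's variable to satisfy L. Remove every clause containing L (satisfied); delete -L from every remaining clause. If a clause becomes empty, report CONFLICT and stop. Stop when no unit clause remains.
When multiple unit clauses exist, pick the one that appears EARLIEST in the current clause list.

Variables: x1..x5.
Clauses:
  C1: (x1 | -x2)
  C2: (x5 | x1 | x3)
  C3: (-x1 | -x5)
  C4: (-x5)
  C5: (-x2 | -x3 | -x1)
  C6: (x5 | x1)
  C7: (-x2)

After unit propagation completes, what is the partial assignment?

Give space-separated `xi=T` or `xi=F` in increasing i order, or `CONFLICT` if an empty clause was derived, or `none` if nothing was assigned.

unit clause [-5] forces x5=F; simplify:
  drop 5 from [5, 1, 3] -> [1, 3]
  drop 5 from [5, 1] -> [1]
  satisfied 2 clause(s); 5 remain; assigned so far: [5]
unit clause [1] forces x1=T; simplify:
  drop -1 from [-2, -3, -1] -> [-2, -3]
  satisfied 3 clause(s); 2 remain; assigned so far: [1, 5]
unit clause [-2] forces x2=F; simplify:
  satisfied 2 clause(s); 0 remain; assigned so far: [1, 2, 5]

Answer: x1=T x2=F x5=F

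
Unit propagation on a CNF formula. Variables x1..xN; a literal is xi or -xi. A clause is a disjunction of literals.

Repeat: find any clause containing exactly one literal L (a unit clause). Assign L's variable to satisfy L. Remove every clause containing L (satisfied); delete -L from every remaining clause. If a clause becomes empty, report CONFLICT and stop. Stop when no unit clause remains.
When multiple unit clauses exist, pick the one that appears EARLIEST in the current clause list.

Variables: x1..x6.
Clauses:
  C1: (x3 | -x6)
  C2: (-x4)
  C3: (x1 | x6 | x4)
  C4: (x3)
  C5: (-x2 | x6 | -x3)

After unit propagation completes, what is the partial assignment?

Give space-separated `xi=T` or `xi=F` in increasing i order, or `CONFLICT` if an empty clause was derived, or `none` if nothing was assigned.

unit clause [-4] forces x4=F; simplify:
  drop 4 from [1, 6, 4] -> [1, 6]
  satisfied 1 clause(s); 4 remain; assigned so far: [4]
unit clause [3] forces x3=T; simplify:
  drop -3 from [-2, 6, -3] -> [-2, 6]
  satisfied 2 clause(s); 2 remain; assigned so far: [3, 4]

Answer: x3=T x4=F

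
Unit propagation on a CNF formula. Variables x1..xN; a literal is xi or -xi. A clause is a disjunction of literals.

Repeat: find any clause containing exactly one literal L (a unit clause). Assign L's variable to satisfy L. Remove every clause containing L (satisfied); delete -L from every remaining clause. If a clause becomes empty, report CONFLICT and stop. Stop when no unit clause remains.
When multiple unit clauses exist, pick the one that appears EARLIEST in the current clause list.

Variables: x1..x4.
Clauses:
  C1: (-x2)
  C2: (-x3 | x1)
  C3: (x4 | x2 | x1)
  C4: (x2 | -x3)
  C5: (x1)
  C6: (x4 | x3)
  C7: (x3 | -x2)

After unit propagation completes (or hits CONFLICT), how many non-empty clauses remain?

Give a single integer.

unit clause [-2] forces x2=F; simplify:
  drop 2 from [4, 2, 1] -> [4, 1]
  drop 2 from [2, -3] -> [-3]
  satisfied 2 clause(s); 5 remain; assigned so far: [2]
unit clause [-3] forces x3=F; simplify:
  drop 3 from [4, 3] -> [4]
  satisfied 2 clause(s); 3 remain; assigned so far: [2, 3]
unit clause [1] forces x1=T; simplify:
  satisfied 2 clause(s); 1 remain; assigned so far: [1, 2, 3]
unit clause [4] forces x4=T; simplify:
  satisfied 1 clause(s); 0 remain; assigned so far: [1, 2, 3, 4]

Answer: 0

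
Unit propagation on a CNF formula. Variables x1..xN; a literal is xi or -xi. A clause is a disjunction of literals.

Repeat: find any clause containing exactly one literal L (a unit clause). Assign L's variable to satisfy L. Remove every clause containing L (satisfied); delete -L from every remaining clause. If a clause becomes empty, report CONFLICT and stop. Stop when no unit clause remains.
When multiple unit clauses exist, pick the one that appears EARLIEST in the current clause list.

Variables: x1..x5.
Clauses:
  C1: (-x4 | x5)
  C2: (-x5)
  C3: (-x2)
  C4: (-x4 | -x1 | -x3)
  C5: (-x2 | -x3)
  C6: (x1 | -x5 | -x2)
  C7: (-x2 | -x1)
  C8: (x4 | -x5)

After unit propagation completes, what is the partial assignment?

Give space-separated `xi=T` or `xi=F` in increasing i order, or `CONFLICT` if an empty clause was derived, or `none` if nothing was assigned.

unit clause [-5] forces x5=F; simplify:
  drop 5 from [-4, 5] -> [-4]
  satisfied 3 clause(s); 5 remain; assigned so far: [5]
unit clause [-4] forces x4=F; simplify:
  satisfied 2 clause(s); 3 remain; assigned so far: [4, 5]
unit clause [-2] forces x2=F; simplify:
  satisfied 3 clause(s); 0 remain; assigned so far: [2, 4, 5]

Answer: x2=F x4=F x5=F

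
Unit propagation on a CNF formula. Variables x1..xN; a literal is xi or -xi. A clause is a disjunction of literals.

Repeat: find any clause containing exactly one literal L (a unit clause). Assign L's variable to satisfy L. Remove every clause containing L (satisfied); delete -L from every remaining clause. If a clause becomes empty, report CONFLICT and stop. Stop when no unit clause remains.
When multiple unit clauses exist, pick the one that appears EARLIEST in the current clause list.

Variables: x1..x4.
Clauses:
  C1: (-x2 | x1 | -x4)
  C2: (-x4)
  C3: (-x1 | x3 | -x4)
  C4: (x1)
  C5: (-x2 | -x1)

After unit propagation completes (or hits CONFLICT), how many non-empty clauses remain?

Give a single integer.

Answer: 0

Derivation:
unit clause [-4] forces x4=F; simplify:
  satisfied 3 clause(s); 2 remain; assigned so far: [4]
unit clause [1] forces x1=T; simplify:
  drop -1 from [-2, -1] -> [-2]
  satisfied 1 clause(s); 1 remain; assigned so far: [1, 4]
unit clause [-2] forces x2=F; simplify:
  satisfied 1 clause(s); 0 remain; assigned so far: [1, 2, 4]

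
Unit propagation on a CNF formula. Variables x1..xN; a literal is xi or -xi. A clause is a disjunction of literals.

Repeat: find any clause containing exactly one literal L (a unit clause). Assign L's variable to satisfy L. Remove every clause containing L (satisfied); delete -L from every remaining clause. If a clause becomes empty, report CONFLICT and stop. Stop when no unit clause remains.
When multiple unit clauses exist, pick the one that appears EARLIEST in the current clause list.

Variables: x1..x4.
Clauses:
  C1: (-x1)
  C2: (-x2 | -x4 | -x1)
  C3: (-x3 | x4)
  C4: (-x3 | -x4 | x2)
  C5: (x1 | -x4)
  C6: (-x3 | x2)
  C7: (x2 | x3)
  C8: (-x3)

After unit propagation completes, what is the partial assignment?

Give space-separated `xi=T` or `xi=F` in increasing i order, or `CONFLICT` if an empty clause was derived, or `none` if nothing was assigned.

Answer: x1=F x2=T x3=F x4=F

Derivation:
unit clause [-1] forces x1=F; simplify:
  drop 1 from [1, -4] -> [-4]
  satisfied 2 clause(s); 6 remain; assigned so far: [1]
unit clause [-4] forces x4=F; simplify:
  drop 4 from [-3, 4] -> [-3]
  satisfied 2 clause(s); 4 remain; assigned so far: [1, 4]
unit clause [-3] forces x3=F; simplify:
  drop 3 from [2, 3] -> [2]
  satisfied 3 clause(s); 1 remain; assigned so far: [1, 3, 4]
unit clause [2] forces x2=T; simplify:
  satisfied 1 clause(s); 0 remain; assigned so far: [1, 2, 3, 4]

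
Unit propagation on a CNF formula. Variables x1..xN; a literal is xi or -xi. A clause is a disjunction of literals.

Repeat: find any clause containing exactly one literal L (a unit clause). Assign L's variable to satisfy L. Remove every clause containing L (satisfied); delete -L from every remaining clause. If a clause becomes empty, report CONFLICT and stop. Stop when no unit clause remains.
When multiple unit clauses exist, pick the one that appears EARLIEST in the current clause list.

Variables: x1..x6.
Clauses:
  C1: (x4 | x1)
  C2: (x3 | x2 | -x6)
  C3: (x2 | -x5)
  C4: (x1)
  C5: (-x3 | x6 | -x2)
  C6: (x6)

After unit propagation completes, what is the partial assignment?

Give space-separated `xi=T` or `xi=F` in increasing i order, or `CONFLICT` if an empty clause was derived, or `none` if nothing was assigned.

unit clause [1] forces x1=T; simplify:
  satisfied 2 clause(s); 4 remain; assigned so far: [1]
unit clause [6] forces x6=T; simplify:
  drop -6 from [3, 2, -6] -> [3, 2]
  satisfied 2 clause(s); 2 remain; assigned so far: [1, 6]

Answer: x1=T x6=T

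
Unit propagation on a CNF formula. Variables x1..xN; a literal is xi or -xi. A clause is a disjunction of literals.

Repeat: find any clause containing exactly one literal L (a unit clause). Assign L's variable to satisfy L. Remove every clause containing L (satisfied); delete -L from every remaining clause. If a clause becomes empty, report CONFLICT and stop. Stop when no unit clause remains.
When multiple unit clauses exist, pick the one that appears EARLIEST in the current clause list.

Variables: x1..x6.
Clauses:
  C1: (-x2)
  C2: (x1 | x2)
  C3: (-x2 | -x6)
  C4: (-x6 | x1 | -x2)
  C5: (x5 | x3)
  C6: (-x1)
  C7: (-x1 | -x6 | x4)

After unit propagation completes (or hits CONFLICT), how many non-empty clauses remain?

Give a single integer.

unit clause [-2] forces x2=F; simplify:
  drop 2 from [1, 2] -> [1]
  satisfied 3 clause(s); 4 remain; assigned so far: [2]
unit clause [1] forces x1=T; simplify:
  drop -1 from [-1] -> [] (empty!)
  drop -1 from [-1, -6, 4] -> [-6, 4]
  satisfied 1 clause(s); 3 remain; assigned so far: [1, 2]
CONFLICT (empty clause)

Answer: 2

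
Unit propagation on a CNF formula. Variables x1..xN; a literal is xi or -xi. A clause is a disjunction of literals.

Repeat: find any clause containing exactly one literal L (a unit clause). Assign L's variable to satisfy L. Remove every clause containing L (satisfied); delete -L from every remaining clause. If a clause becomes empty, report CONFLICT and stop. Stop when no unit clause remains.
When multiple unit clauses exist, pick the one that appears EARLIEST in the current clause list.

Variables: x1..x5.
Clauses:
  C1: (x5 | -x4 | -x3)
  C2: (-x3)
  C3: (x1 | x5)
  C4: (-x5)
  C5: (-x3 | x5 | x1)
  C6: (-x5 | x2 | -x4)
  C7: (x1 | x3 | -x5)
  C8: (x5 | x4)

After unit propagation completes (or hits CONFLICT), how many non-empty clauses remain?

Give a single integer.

Answer: 0

Derivation:
unit clause [-3] forces x3=F; simplify:
  drop 3 from [1, 3, -5] -> [1, -5]
  satisfied 3 clause(s); 5 remain; assigned so far: [3]
unit clause [-5] forces x5=F; simplify:
  drop 5 from [1, 5] -> [1]
  drop 5 from [5, 4] -> [4]
  satisfied 3 clause(s); 2 remain; assigned so far: [3, 5]
unit clause [1] forces x1=T; simplify:
  satisfied 1 clause(s); 1 remain; assigned so far: [1, 3, 5]
unit clause [4] forces x4=T; simplify:
  satisfied 1 clause(s); 0 remain; assigned so far: [1, 3, 4, 5]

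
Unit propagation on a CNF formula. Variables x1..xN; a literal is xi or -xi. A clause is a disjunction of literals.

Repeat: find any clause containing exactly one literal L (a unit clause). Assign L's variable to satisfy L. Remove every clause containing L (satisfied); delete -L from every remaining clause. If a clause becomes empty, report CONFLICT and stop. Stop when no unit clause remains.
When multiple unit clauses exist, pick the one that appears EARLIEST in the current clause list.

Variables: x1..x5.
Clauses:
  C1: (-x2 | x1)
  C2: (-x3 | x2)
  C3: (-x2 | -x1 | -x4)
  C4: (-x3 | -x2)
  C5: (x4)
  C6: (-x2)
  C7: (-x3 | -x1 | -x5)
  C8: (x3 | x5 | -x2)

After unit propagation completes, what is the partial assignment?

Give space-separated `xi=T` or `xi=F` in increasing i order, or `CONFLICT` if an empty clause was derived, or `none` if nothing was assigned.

unit clause [4] forces x4=T; simplify:
  drop -4 from [-2, -1, -4] -> [-2, -1]
  satisfied 1 clause(s); 7 remain; assigned so far: [4]
unit clause [-2] forces x2=F; simplify:
  drop 2 from [-3, 2] -> [-3]
  satisfied 5 clause(s); 2 remain; assigned so far: [2, 4]
unit clause [-3] forces x3=F; simplify:
  satisfied 2 clause(s); 0 remain; assigned so far: [2, 3, 4]

Answer: x2=F x3=F x4=T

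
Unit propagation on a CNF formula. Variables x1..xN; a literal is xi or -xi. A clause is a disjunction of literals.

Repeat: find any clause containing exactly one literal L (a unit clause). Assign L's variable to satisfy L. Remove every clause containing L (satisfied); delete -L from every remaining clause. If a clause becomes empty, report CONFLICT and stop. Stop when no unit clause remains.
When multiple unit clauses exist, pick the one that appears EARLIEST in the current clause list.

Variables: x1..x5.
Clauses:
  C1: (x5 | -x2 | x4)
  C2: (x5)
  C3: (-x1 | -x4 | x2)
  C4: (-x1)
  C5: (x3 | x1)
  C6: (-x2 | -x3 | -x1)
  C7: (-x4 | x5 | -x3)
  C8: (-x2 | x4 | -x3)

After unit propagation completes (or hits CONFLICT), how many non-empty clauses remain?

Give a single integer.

Answer: 1

Derivation:
unit clause [5] forces x5=T; simplify:
  satisfied 3 clause(s); 5 remain; assigned so far: [5]
unit clause [-1] forces x1=F; simplify:
  drop 1 from [3, 1] -> [3]
  satisfied 3 clause(s); 2 remain; assigned so far: [1, 5]
unit clause [3] forces x3=T; simplify:
  drop -3 from [-2, 4, -3] -> [-2, 4]
  satisfied 1 clause(s); 1 remain; assigned so far: [1, 3, 5]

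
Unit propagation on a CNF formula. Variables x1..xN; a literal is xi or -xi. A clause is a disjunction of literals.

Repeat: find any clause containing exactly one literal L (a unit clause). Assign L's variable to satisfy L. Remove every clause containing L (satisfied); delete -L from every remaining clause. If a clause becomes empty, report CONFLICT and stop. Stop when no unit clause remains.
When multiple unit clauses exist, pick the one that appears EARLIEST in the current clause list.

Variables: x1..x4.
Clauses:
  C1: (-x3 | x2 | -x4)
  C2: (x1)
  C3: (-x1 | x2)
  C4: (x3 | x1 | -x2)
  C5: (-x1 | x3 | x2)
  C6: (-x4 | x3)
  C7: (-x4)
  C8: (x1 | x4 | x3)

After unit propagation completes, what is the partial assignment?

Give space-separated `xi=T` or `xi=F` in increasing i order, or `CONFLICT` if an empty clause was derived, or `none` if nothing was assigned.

unit clause [1] forces x1=T; simplify:
  drop -1 from [-1, 2] -> [2]
  drop -1 from [-1, 3, 2] -> [3, 2]
  satisfied 3 clause(s); 5 remain; assigned so far: [1]
unit clause [2] forces x2=T; simplify:
  satisfied 3 clause(s); 2 remain; assigned so far: [1, 2]
unit clause [-4] forces x4=F; simplify:
  satisfied 2 clause(s); 0 remain; assigned so far: [1, 2, 4]

Answer: x1=T x2=T x4=F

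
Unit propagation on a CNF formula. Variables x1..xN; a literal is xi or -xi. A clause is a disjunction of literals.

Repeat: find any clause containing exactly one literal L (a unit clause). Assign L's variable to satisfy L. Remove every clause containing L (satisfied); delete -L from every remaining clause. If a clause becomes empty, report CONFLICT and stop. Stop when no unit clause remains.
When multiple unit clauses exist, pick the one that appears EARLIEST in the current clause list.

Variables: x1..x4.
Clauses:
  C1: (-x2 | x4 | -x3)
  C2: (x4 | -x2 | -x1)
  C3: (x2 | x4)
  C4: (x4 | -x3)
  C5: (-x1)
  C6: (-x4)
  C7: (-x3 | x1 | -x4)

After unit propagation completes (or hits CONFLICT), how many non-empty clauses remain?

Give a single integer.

unit clause [-1] forces x1=F; simplify:
  drop 1 from [-3, 1, -4] -> [-3, -4]
  satisfied 2 clause(s); 5 remain; assigned so far: [1]
unit clause [-4] forces x4=F; simplify:
  drop 4 from [-2, 4, -3] -> [-2, -3]
  drop 4 from [2, 4] -> [2]
  drop 4 from [4, -3] -> [-3]
  satisfied 2 clause(s); 3 remain; assigned so far: [1, 4]
unit clause [2] forces x2=T; simplify:
  drop -2 from [-2, -3] -> [-3]
  satisfied 1 clause(s); 2 remain; assigned so far: [1, 2, 4]
unit clause [-3] forces x3=F; simplify:
  satisfied 2 clause(s); 0 remain; assigned so far: [1, 2, 3, 4]

Answer: 0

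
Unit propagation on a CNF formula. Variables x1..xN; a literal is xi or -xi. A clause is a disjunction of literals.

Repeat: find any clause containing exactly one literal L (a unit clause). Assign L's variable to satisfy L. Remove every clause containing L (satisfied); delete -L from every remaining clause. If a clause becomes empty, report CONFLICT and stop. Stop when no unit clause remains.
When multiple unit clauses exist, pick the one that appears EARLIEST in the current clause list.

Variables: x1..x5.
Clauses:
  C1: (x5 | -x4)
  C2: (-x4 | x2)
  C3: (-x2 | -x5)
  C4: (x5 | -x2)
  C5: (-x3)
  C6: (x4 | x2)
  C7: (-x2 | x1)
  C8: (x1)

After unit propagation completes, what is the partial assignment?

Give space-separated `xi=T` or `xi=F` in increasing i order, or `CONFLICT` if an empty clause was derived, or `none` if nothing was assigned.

Answer: x1=T x3=F

Derivation:
unit clause [-3] forces x3=F; simplify:
  satisfied 1 clause(s); 7 remain; assigned so far: [3]
unit clause [1] forces x1=T; simplify:
  satisfied 2 clause(s); 5 remain; assigned so far: [1, 3]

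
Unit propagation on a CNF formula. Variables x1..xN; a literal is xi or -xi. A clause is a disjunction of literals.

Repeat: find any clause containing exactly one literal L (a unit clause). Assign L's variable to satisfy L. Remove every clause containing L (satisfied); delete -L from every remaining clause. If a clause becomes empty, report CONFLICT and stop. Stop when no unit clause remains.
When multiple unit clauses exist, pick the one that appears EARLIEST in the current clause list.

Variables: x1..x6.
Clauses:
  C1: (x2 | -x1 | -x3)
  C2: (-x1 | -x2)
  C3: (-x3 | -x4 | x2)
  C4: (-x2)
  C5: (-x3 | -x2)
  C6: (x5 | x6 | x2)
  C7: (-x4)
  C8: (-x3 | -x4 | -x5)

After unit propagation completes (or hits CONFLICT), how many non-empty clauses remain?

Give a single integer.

unit clause [-2] forces x2=F; simplify:
  drop 2 from [2, -1, -3] -> [-1, -3]
  drop 2 from [-3, -4, 2] -> [-3, -4]
  drop 2 from [5, 6, 2] -> [5, 6]
  satisfied 3 clause(s); 5 remain; assigned so far: [2]
unit clause [-4] forces x4=F; simplify:
  satisfied 3 clause(s); 2 remain; assigned so far: [2, 4]

Answer: 2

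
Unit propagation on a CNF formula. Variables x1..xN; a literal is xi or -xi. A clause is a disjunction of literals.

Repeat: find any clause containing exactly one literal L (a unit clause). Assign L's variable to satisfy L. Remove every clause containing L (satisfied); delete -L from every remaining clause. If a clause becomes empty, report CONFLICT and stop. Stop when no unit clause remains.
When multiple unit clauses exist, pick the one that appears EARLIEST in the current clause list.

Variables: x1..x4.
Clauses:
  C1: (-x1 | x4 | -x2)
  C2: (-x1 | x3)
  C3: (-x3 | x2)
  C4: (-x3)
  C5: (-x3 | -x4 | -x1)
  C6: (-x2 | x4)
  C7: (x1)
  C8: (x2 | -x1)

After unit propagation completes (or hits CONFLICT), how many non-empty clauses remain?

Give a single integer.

Answer: 1

Derivation:
unit clause [-3] forces x3=F; simplify:
  drop 3 from [-1, 3] -> [-1]
  satisfied 3 clause(s); 5 remain; assigned so far: [3]
unit clause [-1] forces x1=F; simplify:
  drop 1 from [1] -> [] (empty!)
  satisfied 3 clause(s); 2 remain; assigned so far: [1, 3]
CONFLICT (empty clause)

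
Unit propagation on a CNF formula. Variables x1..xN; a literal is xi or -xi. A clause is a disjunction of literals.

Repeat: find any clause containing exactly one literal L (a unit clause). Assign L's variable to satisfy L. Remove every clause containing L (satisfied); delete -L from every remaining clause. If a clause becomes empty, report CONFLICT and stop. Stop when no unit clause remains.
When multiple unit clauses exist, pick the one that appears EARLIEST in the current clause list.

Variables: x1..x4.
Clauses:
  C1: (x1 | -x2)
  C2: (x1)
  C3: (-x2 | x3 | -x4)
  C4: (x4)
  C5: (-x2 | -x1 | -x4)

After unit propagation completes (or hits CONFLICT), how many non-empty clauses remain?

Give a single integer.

unit clause [1] forces x1=T; simplify:
  drop -1 from [-2, -1, -4] -> [-2, -4]
  satisfied 2 clause(s); 3 remain; assigned so far: [1]
unit clause [4] forces x4=T; simplify:
  drop -4 from [-2, 3, -4] -> [-2, 3]
  drop -4 from [-2, -4] -> [-2]
  satisfied 1 clause(s); 2 remain; assigned so far: [1, 4]
unit clause [-2] forces x2=F; simplify:
  satisfied 2 clause(s); 0 remain; assigned so far: [1, 2, 4]

Answer: 0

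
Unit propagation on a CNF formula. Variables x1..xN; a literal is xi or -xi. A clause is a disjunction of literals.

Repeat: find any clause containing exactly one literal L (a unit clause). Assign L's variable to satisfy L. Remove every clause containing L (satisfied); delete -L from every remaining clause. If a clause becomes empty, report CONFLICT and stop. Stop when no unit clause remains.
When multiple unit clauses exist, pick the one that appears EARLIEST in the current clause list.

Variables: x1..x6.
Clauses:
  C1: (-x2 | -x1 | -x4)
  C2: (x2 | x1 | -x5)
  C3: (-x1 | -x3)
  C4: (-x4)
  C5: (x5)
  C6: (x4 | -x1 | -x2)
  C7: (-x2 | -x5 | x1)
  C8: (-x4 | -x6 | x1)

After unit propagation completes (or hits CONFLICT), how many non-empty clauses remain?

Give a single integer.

unit clause [-4] forces x4=F; simplify:
  drop 4 from [4, -1, -2] -> [-1, -2]
  satisfied 3 clause(s); 5 remain; assigned so far: [4]
unit clause [5] forces x5=T; simplify:
  drop -5 from [2, 1, -5] -> [2, 1]
  drop -5 from [-2, -5, 1] -> [-2, 1]
  satisfied 1 clause(s); 4 remain; assigned so far: [4, 5]

Answer: 4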